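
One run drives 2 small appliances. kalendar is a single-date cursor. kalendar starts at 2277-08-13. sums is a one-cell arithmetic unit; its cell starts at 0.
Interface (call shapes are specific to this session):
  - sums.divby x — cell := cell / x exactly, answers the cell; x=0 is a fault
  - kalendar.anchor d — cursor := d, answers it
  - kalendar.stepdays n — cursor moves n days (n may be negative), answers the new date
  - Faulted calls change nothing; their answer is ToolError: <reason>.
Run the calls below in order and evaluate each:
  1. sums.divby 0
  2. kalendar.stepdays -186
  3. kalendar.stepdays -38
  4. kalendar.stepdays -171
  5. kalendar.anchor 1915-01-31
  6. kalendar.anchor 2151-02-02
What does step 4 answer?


[in] divby x: 0
= ToolError: division by zero
[in] stepdays n: -186
= 2277-02-08
[in] stepdays n: -38
= 2277-01-01
[in] stepdays n: -171
= 2276-07-14
[in] anchor d: 1915-01-31
= 1915-01-31
[in] anchor d: 2151-02-02
= 2151-02-02

Answer: 2276-07-14


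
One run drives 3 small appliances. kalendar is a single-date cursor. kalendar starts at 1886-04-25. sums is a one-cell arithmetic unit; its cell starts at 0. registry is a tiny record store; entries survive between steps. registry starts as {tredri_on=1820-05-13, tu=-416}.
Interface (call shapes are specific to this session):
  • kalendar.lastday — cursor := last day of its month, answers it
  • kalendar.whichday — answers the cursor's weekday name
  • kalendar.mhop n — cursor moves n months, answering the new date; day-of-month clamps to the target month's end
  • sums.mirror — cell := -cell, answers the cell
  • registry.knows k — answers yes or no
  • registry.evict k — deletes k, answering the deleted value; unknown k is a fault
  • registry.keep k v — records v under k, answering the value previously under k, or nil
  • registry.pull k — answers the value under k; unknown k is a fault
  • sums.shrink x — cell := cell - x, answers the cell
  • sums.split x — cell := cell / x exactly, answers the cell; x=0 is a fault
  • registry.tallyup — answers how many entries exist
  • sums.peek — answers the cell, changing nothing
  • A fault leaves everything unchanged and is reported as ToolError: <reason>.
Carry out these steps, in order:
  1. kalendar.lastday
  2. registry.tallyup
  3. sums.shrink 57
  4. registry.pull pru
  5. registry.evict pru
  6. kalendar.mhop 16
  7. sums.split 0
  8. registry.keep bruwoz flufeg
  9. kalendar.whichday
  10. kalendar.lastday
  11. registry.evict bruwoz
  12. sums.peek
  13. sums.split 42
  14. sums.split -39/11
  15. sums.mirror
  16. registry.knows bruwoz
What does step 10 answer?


Then kalendar.lastday(), and see 1886-04-30.
Using registry.tallyup(), — result: 2.
Next I call sums.shrink(57): -57.
Invoking registry.pull(pru): ToolError: no such key pru.
I call registry.evict(pru), and observe ToolError: no such key pru.
I use kalendar.mhop(16), → 1887-08-30.
Now I run sums.split(0), giving ToolError: division by zero.
Calling registry.keep(bruwoz, flufeg), and see nil.
Invoking kalendar.whichday(), which returns Tuesday.
Then kalendar.lastday, → 1887-08-31.
Invoking registry.evict(bruwoz), and see flufeg.
Using sums.peek(), and see -57.
Using sums.split(42), and see -19/14.
Then sums.split(-39/11), and observe 209/546.
Using sums.mirror(): -209/546.
Invoking registry.knows(bruwoz), giving no.

Answer: 1887-08-31


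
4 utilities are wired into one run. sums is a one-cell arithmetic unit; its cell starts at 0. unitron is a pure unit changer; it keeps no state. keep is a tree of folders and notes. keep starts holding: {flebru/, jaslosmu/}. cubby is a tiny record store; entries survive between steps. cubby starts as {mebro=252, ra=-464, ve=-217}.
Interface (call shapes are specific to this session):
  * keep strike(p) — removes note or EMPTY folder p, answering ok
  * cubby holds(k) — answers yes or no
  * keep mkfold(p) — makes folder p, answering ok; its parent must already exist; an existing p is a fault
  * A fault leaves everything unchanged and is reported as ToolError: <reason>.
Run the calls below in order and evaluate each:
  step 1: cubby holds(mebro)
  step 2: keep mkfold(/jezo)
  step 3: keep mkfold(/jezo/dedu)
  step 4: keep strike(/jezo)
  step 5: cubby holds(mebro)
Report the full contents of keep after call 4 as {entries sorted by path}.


Answer: {flebru/, jaslosmu/, jezo/, jezo/dedu/}

Derivation:
Then cubby holds with k='mebro', which returns yes.
I try keep mkfold with p='/jezo', and observe ok.
Now I run keep mkfold with p='/jezo/dedu', and get ok.
I run keep strike with p='/jezo', giving ToolError: not empty.
Invoking cubby holds with k='mebro', giving yes.


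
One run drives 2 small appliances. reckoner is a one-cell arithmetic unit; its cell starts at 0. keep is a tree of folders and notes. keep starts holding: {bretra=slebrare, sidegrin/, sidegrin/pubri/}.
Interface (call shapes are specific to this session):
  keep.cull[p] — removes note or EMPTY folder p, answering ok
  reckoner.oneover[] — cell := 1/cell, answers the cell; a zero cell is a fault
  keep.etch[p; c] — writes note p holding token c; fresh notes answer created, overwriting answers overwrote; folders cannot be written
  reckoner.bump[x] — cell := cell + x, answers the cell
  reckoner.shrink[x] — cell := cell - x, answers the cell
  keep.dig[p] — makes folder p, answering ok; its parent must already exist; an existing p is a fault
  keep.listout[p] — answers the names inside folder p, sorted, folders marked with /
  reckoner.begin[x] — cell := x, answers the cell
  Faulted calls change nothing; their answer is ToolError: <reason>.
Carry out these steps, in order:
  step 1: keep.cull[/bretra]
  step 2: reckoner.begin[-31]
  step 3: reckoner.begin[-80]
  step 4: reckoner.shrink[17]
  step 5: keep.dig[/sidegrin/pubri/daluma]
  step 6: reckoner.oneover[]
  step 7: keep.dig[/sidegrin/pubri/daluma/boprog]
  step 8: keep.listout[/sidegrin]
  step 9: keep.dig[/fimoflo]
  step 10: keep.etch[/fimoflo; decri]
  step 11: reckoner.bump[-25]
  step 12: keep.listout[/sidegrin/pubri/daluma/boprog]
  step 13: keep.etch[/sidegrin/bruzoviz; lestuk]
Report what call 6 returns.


Answer: -1/97

Derivation:
→ keep.cull(/bretra)
← ok
→ reckoner.begin(-31)
← -31
→ reckoner.begin(-80)
← -80
→ reckoner.shrink(17)
← -97
→ keep.dig(/sidegrin/pubri/daluma)
← ok
→ reckoner.oneover()
← -1/97
→ keep.dig(/sidegrin/pubri/daluma/boprog)
← ok
→ keep.listout(/sidegrin)
← [pubri/]
→ keep.dig(/fimoflo)
← ok
→ keep.etch(/fimoflo, decri)
← ToolError: is a directory
→ reckoner.bump(-25)
← -2426/97
→ keep.listout(/sidegrin/pubri/daluma/boprog)
← []
→ keep.etch(/sidegrin/bruzoviz, lestuk)
← created


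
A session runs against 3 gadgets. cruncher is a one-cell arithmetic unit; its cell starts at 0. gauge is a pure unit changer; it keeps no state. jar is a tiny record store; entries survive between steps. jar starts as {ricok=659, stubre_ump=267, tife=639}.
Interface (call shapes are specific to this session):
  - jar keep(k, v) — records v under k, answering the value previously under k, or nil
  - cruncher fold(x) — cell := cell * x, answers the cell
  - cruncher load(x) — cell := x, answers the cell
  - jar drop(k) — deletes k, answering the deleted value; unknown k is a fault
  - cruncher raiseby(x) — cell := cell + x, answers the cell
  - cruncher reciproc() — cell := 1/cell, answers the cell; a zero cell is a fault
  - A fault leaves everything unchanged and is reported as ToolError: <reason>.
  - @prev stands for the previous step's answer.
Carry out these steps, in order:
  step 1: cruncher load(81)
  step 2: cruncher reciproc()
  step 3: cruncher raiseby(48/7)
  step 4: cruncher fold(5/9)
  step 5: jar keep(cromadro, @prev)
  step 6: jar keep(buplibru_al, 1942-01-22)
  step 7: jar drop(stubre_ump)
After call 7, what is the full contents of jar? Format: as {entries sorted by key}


Answer: {buplibru_al=1942-01-22, cromadro=19475/5103, ricok=659, tife=639}

Derivation:
# 1. cruncher load(x='81') ~> 81
# 2. cruncher reciproc() ~> 1/81
# 3. cruncher raiseby(x='48/7') ~> 3895/567
# 4. cruncher fold(x='5/9') ~> 19475/5103
# 5. jar keep(k='cromadro', v='@prev') ~> nil
# 6. jar keep(k='buplibru_al', v='1942-01-22') ~> nil
# 7. jar drop(k='stubre_ump') ~> 267


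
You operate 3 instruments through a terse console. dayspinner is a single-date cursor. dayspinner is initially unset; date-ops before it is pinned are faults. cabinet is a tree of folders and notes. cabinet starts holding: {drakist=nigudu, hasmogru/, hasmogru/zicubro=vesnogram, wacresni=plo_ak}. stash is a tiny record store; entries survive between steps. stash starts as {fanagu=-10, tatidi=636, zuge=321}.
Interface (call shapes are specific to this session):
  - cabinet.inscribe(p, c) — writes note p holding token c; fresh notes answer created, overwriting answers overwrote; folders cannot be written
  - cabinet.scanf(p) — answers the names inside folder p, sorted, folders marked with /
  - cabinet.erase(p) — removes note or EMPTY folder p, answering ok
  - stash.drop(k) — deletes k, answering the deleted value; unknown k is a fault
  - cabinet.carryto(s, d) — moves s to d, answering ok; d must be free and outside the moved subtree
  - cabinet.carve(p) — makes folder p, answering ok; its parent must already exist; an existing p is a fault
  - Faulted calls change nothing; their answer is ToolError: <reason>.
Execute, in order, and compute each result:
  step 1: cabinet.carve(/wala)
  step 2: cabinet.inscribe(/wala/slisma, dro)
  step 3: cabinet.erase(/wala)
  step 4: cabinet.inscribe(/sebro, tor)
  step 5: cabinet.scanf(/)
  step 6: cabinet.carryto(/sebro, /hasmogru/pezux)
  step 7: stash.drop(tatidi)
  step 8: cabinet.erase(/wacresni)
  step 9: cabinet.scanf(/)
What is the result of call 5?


;; cabinet.carve(p: /wala) ~> ok
;; cabinet.inscribe(p: /wala/slisma, c: dro) ~> created
;; cabinet.erase(p: /wala) ~> ToolError: not empty
;; cabinet.inscribe(p: /sebro, c: tor) ~> created
;; cabinet.scanf(p: /) ~> [drakist, hasmogru/, sebro, wacresni, wala/]
;; cabinet.carryto(s: /sebro, d: /hasmogru/pezux) ~> ok
;; stash.drop(k: tatidi) ~> 636
;; cabinet.erase(p: /wacresni) ~> ok
;; cabinet.scanf(p: /) ~> [drakist, hasmogru/, wala/]

Answer: [drakist, hasmogru/, sebro, wacresni, wala/]


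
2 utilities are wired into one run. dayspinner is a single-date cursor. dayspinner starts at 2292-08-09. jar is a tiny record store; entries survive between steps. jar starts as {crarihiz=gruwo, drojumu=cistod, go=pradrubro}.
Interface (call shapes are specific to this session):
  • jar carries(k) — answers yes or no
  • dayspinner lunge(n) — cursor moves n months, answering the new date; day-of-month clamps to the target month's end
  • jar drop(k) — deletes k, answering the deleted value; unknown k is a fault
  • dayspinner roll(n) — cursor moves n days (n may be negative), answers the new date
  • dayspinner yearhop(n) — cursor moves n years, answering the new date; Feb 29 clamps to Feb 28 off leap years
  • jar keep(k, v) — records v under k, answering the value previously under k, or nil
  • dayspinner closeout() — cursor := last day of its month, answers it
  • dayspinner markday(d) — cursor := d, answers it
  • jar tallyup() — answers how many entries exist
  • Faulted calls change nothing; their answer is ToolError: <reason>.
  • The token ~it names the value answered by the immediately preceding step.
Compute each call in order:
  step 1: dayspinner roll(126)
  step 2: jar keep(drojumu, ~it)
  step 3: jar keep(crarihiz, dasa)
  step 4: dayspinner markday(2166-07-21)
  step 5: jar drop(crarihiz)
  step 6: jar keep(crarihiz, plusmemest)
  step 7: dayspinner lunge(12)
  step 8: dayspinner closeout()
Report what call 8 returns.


# 1. dayspinner roll(n: 126) -> 2292-12-13
# 2. jar keep(k: drojumu, v: ~it) -> cistod
# 3. jar keep(k: crarihiz, v: dasa) -> gruwo
# 4. dayspinner markday(d: 2166-07-21) -> 2166-07-21
# 5. jar drop(k: crarihiz) -> dasa
# 6. jar keep(k: crarihiz, v: plusmemest) -> nil
# 7. dayspinner lunge(n: 12) -> 2167-07-21
# 8. dayspinner closeout() -> 2167-07-31

Answer: 2167-07-31


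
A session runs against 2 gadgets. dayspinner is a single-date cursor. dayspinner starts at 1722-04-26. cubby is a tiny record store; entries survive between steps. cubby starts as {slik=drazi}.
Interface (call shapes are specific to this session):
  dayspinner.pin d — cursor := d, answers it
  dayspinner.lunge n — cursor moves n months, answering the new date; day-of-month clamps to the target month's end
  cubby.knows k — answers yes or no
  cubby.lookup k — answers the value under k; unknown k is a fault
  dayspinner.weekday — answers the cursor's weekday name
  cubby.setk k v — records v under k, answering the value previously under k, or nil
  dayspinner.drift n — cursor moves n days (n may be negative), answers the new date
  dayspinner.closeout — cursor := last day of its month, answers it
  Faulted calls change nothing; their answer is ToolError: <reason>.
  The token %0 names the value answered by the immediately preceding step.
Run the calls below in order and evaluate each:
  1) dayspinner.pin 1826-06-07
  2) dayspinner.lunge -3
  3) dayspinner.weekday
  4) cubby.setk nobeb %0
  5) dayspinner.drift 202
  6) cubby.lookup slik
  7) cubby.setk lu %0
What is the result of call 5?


Answer: 1826-09-25

Derivation:
[in] dayspinner.pin d→1826-06-07
  1826-06-07
[in] dayspinner.lunge n→-3
  1826-03-07
[in] dayspinner.weekday
  Tuesday
[in] cubby.setk k→nobeb v→%0
  nil
[in] dayspinner.drift n→202
  1826-09-25
[in] cubby.lookup k→slik
  drazi
[in] cubby.setk k→lu v→%0
  nil


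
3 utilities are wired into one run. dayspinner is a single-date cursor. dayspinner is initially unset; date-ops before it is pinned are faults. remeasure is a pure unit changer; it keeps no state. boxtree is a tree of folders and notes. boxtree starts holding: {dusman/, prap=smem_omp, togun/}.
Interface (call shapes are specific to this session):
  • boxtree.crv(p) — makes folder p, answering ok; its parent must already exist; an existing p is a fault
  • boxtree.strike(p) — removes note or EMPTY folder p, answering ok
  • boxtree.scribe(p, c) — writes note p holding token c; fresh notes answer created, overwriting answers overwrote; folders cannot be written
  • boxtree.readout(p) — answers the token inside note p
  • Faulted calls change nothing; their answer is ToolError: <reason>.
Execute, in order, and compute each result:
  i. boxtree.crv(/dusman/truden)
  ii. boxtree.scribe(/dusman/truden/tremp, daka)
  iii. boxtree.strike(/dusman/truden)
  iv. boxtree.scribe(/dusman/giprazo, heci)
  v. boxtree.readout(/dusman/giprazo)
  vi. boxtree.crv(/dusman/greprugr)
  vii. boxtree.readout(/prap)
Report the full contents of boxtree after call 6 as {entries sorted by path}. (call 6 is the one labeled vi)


I call boxtree.crv with /dusman/truden, and see ok.
I call boxtree.scribe with /dusman/truden/tremp, daka, and observe created.
I try boxtree.strike with /dusman/truden, giving ToolError: not empty.
Using boxtree.scribe with /dusman/giprazo, heci: created.
Calling boxtree.readout with /dusman/giprazo, which returns heci.
Next I call boxtree.crv with /dusman/greprugr, — result: ok.
I run boxtree.readout with /prap, and see smem_omp.

Answer: {dusman/, dusman/giprazo=heci, dusman/greprugr/, dusman/truden/, dusman/truden/tremp=daka, prap=smem_omp, togun/}


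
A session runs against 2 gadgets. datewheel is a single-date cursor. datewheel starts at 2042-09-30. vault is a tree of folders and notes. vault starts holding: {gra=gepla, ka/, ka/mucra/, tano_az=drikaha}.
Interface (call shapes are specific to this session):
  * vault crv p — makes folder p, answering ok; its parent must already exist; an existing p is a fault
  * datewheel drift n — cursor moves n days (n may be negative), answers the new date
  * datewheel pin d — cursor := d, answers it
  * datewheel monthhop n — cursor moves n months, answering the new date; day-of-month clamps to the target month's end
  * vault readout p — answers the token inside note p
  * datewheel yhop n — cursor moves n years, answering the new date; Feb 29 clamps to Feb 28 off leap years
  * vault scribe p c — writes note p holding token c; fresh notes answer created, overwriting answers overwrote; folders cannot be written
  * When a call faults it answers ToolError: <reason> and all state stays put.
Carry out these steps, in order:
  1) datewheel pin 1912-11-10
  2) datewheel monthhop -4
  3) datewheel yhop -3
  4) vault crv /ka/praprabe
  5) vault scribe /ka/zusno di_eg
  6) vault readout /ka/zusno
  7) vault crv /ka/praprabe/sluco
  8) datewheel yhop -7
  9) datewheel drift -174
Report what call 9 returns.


Answer: 1902-01-17

Derivation:
Do: datewheel pin[d→1912-11-10]
See: 1912-11-10
Do: datewheel monthhop[n→-4]
See: 1912-07-10
Do: datewheel yhop[n→-3]
See: 1909-07-10
Do: vault crv[p→/ka/praprabe]
See: ok
Do: vault scribe[p→/ka/zusno; c→di_eg]
See: created
Do: vault readout[p→/ka/zusno]
See: di_eg
Do: vault crv[p→/ka/praprabe/sluco]
See: ok
Do: datewheel yhop[n→-7]
See: 1902-07-10
Do: datewheel drift[n→-174]
See: 1902-01-17


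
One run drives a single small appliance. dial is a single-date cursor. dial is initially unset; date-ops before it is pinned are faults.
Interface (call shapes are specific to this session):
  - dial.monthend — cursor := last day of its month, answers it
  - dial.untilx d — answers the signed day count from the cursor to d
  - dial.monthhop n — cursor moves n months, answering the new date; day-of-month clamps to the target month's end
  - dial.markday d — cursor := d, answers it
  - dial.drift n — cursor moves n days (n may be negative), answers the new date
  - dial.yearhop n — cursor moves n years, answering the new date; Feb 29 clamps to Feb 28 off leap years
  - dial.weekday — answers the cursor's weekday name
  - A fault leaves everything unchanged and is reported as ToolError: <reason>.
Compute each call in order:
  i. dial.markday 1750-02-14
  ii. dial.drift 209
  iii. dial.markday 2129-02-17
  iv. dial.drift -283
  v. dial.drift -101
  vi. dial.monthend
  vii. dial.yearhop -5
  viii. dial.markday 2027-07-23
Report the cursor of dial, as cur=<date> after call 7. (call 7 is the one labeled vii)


==> markday(d='1750-02-14')
<== 1750-02-14
==> drift(n='209')
<== 1750-09-11
==> markday(d='2129-02-17')
<== 2129-02-17
==> drift(n='-283')
<== 2128-05-10
==> drift(n='-101')
<== 2128-01-30
==> monthend()
<== 2128-01-31
==> yearhop(n='-5')
<== 2123-01-31
==> markday(d='2027-07-23')
<== 2027-07-23

Answer: cur=2123-01-31


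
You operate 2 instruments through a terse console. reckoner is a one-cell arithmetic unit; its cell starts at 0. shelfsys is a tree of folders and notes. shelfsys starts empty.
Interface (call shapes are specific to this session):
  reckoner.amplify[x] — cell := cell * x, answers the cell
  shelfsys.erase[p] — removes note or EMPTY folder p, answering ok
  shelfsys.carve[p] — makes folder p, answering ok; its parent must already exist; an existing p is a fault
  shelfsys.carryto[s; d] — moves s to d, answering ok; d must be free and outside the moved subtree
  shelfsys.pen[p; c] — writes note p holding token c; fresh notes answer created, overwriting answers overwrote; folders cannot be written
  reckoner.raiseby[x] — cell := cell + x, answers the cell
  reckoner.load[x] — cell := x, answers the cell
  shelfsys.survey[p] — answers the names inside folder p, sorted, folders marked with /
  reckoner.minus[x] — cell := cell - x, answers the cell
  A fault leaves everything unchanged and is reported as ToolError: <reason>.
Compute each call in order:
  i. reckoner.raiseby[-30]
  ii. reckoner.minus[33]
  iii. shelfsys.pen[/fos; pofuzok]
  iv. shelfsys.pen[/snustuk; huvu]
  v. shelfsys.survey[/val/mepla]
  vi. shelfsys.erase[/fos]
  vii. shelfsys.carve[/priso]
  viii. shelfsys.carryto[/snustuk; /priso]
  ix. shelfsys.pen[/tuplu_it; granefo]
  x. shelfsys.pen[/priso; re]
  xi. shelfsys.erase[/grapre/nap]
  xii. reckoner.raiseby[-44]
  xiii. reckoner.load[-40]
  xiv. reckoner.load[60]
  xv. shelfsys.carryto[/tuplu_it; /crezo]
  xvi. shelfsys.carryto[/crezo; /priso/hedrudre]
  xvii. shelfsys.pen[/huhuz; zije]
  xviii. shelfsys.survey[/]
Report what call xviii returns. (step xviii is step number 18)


Answer: [huhuz, priso/, snustuk]

Derivation:
Invoking raiseby(-30), which returns -30.
Now I run minus(33), → -63.
I use pen(/fos, pofuzok), → created.
Now I run pen(/snustuk, huvu): created.
Then survey(/val/mepla), — result: ToolError: not found.
I try erase(/fos), and observe ok.
Invoking carve(/priso), giving ok.
I call carryto(/snustuk, /priso), which returns ToolError: exists.
Using pen(/tuplu_it, granefo), and get created.
I call pen(/priso, re), and observe ToolError: is a directory.
Calling erase(/grapre/nap), giving ToolError: not found.
Next I call raiseby(-44), and see -107.
I try load(-40), → -40.
Then load(60), → 60.
I use carryto(/tuplu_it, /crezo), — result: ok.
Now I run carryto(/crezo, /priso/hedrudre), yielding ok.
Then pen(/huhuz, zije), yielding created.
Now I run survey(/): [huhuz, priso/, snustuk].


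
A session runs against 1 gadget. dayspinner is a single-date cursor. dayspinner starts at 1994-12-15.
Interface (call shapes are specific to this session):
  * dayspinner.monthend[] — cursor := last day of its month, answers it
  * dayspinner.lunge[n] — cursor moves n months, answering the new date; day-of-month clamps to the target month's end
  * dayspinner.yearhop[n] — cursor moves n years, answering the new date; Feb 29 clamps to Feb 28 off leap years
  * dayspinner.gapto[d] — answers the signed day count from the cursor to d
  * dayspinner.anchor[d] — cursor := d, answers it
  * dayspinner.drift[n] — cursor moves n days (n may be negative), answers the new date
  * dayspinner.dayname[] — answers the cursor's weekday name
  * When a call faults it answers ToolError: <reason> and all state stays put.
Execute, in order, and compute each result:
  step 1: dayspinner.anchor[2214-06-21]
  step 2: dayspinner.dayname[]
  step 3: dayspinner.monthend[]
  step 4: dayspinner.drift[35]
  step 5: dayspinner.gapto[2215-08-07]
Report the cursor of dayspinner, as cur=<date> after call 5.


Answer: cur=2214-08-04

Derivation:
Using dayspinner.anchor passing d=2214-06-21, and see 2214-06-21.
I run dayspinner.dayname(): Tuesday.
Then dayspinner.monthend, giving 2214-06-30.
Then dayspinner.drift passing n=35, and get 2214-08-04.
Now I run dayspinner.gapto passing d=2215-08-07, — result: 368.


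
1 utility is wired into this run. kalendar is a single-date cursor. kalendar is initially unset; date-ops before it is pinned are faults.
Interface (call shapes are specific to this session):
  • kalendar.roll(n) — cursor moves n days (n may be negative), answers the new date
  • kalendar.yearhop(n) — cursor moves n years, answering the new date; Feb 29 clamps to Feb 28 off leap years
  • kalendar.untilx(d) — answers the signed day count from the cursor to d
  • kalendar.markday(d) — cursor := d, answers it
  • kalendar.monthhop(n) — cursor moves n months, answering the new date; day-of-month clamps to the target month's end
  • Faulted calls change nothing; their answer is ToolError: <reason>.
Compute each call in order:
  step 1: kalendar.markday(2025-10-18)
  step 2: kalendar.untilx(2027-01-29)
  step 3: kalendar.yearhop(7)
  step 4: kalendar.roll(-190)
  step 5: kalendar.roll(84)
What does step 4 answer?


Then markday on d→2025-10-18, and get 2025-10-18.
I use untilx on d→2027-01-29, yielding 468.
I use yearhop on n→7, — result: 2032-10-18.
I call roll on n→-190, and see 2032-04-11.
Next I call roll on n→84, → 2032-07-04.

Answer: 2032-04-11


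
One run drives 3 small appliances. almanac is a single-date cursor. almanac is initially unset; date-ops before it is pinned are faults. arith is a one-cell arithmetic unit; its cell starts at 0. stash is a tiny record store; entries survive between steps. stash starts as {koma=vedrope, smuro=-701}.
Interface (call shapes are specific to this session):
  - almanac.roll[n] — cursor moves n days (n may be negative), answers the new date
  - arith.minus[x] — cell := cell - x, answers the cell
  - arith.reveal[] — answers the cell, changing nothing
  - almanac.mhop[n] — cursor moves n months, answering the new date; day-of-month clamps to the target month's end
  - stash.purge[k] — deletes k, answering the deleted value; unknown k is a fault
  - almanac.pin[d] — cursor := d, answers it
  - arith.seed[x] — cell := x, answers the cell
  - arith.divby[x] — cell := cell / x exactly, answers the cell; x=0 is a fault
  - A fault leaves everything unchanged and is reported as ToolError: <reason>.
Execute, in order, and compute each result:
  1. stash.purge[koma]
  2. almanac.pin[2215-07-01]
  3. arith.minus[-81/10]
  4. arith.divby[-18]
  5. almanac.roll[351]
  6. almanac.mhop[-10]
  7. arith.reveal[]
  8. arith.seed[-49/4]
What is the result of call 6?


Answer: 2215-08-16

Derivation:
I call stash.purge using k=koma: vedrope.
Then almanac.pin using d=2215-07-01, which returns 2215-07-01.
I use arith.minus using x=-81/10, yielding 81/10.
Next I call arith.divby using x=-18, and see -9/20.
Using almanac.roll using n=351, and see 2216-06-16.
I run almanac.mhop using n=-10, and get 2215-08-16.
Next I call arith.reveal, and observe -9/20.
Then arith.seed using x=-49/4: -49/4.


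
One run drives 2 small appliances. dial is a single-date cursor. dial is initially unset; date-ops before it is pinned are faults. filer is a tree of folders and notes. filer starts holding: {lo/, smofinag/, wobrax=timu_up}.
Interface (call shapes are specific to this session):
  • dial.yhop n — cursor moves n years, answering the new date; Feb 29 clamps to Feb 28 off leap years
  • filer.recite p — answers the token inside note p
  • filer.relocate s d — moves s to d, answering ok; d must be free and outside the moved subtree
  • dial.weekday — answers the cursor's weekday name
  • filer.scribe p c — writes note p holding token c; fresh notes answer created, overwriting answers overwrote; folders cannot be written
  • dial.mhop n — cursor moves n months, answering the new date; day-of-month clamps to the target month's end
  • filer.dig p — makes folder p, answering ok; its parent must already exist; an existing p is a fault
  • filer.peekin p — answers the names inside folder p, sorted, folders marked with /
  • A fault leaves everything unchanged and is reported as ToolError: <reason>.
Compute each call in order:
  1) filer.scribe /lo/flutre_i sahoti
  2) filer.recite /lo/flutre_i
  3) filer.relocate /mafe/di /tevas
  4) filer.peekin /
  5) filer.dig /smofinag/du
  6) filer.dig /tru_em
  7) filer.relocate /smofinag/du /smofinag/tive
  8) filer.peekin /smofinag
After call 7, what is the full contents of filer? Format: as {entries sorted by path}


Answer: {lo/, lo/flutre_i=sahoti, smofinag/, smofinag/tive/, tru_em/, wobrax=timu_up}

Derivation:
;; 1. filer.scribe(p→/lo/flutre_i, c→sahoti) : created
;; 2. filer.recite(p→/lo/flutre_i) : sahoti
;; 3. filer.relocate(s→/mafe/di, d→/tevas) : ToolError: not found
;; 4. filer.peekin(p→/) : [lo/, smofinag/, wobrax]
;; 5. filer.dig(p→/smofinag/du) : ok
;; 6. filer.dig(p→/tru_em) : ok
;; 7. filer.relocate(s→/smofinag/du, d→/smofinag/tive) : ok
;; 8. filer.peekin(p→/smofinag) : [tive/]


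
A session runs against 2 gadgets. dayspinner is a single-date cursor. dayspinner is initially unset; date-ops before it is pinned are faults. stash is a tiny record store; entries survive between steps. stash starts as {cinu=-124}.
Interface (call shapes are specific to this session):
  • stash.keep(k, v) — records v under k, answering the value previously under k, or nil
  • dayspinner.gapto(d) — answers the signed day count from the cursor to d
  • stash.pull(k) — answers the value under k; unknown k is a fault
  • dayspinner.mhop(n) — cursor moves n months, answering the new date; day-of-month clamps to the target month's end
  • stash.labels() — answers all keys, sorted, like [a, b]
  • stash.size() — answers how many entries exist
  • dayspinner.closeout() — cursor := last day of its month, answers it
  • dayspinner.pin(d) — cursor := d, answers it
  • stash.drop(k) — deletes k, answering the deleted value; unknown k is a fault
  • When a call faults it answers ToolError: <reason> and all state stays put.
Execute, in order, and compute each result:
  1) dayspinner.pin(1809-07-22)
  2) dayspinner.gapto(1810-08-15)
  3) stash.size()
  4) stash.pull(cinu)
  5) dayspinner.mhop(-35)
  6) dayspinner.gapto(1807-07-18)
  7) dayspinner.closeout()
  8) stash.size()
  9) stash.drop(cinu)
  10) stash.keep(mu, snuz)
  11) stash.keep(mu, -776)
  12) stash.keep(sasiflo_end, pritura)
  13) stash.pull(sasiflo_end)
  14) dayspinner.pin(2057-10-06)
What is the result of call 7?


I use dayspinner.pin on d=1809-07-22, and get 1809-07-22.
Now I run dayspinner.gapto on d=1810-08-15, giving 389.
Using stash.size(), and observe 1.
Then stash.pull on k=cinu, and observe -124.
I run dayspinner.mhop on n=-35, giving 1806-08-22.
Calling dayspinner.gapto on d=1807-07-18, and observe 330.
I use dayspinner.closeout(), and see 1806-08-31.
I use stash.size, and see 1.
Then stash.drop on k=cinu, — result: -124.
I use stash.keep on k=mu, v=snuz, and see nil.
Now I run stash.keep on k=mu, v=-776, → snuz.
Now I run stash.keep on k=sasiflo_end, v=pritura, which returns nil.
I try stash.pull on k=sasiflo_end, and observe pritura.
I invoke dayspinner.pin on d=2057-10-06, → 2057-10-06.

Answer: 1806-08-31


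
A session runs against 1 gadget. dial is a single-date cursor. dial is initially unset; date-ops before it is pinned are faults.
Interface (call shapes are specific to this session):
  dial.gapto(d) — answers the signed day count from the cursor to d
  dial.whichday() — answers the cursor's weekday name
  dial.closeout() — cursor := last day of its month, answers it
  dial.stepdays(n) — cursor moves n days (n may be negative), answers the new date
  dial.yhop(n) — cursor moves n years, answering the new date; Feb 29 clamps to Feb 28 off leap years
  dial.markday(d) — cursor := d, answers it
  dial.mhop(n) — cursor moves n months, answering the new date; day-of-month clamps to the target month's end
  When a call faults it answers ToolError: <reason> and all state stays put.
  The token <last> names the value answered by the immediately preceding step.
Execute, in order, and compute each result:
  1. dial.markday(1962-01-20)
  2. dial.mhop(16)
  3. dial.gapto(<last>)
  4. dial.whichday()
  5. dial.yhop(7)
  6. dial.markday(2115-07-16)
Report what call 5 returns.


Answer: 1970-05-20

Derivation:
==> dial.markday(d: 1962-01-20)
<== 1962-01-20
==> dial.mhop(n: 16)
<== 1963-05-20
==> dial.gapto(d: <last>)
<== 0
==> dial.whichday()
<== Monday
==> dial.yhop(n: 7)
<== 1970-05-20
==> dial.markday(d: 2115-07-16)
<== 2115-07-16


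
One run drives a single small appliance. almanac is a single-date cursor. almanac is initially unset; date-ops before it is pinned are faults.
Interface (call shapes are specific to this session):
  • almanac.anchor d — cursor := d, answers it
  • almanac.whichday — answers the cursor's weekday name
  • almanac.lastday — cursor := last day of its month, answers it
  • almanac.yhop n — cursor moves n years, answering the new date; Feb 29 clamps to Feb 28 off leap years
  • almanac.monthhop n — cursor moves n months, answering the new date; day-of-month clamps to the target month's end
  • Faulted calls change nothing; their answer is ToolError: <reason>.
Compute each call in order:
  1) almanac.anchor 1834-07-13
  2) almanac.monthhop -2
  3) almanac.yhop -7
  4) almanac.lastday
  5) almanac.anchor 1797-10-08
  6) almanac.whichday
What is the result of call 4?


-- almanac.anchor(d: 1834-07-13) : 1834-07-13
-- almanac.monthhop(n: -2) : 1834-05-13
-- almanac.yhop(n: -7) : 1827-05-13
-- almanac.lastday() : 1827-05-31
-- almanac.anchor(d: 1797-10-08) : 1797-10-08
-- almanac.whichday() : Sunday

Answer: 1827-05-31


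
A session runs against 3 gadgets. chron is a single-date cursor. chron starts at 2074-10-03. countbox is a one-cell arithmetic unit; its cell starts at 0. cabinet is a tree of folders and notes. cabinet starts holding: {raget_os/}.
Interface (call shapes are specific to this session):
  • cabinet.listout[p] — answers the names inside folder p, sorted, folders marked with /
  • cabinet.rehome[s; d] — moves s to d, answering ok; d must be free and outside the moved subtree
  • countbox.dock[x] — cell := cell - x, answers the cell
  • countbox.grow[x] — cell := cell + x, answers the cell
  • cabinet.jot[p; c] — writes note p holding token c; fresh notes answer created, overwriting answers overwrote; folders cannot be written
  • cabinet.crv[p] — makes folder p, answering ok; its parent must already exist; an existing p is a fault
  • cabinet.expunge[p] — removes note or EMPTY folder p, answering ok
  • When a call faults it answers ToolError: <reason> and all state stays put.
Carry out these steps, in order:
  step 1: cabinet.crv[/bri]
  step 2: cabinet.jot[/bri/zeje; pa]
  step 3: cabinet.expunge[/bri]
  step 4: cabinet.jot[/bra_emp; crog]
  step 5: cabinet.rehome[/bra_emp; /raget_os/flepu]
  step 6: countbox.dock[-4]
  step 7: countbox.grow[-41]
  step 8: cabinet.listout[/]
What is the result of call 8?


Answer: [bri/, raget_os/]

Derivation:
~$ cabinet.crv p: /bri
[out] ok
~$ cabinet.jot p: /bri/zeje c: pa
[out] created
~$ cabinet.expunge p: /bri
[out] ToolError: not empty
~$ cabinet.jot p: /bra_emp c: crog
[out] created
~$ cabinet.rehome s: /bra_emp d: /raget_os/flepu
[out] ok
~$ countbox.dock x: -4
[out] 4
~$ countbox.grow x: -41
[out] -37
~$ cabinet.listout p: /
[out] [bri/, raget_os/]


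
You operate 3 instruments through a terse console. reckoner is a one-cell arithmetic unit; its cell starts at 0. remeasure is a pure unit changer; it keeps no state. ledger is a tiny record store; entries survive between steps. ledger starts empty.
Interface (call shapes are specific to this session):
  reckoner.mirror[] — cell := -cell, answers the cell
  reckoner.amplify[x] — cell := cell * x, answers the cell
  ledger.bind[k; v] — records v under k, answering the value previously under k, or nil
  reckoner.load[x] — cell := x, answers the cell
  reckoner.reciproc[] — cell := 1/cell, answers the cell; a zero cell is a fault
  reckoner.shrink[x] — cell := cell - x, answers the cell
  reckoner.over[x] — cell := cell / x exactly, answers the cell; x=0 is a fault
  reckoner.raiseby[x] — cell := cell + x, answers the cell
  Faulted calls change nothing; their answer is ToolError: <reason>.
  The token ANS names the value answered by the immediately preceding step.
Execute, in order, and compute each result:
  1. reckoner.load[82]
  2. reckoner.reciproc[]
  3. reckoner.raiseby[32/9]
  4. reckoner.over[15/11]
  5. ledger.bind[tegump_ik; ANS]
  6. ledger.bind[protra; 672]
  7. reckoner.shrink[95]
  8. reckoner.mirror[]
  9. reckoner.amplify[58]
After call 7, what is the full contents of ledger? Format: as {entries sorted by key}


Answer: {protra=672, tegump_ik=28963/11070}

Derivation:
I invoke reckoner.load with 82, → 82.
Using reckoner.reciproc, and see 1/82.
Next I call reckoner.raiseby with 32/9, — result: 2633/738.
Calling reckoner.over with 15/11, giving 28963/11070.
I use ledger.bind with tegump_ik, ANS, and see nil.
Then ledger.bind with protra, 672, and get nil.
Calling reckoner.shrink with 95, and observe -1022687/11070.
I try reckoner.mirror(): 1022687/11070.
Now I run reckoner.amplify with 58, — result: 29657923/5535.


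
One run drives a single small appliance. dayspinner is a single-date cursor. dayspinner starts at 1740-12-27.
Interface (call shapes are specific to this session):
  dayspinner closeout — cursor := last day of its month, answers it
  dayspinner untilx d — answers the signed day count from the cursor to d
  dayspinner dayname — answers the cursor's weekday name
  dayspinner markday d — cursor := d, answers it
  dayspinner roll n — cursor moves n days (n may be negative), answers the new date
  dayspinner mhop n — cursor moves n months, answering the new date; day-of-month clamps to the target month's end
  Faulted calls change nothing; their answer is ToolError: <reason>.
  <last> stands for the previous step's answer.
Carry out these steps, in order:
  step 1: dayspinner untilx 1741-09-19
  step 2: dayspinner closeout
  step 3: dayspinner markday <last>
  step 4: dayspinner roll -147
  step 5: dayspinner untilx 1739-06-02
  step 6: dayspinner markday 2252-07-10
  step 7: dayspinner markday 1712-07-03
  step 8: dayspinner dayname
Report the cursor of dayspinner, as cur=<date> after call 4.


CALL dayspinner untilx[d→1741-09-19]
RET  266
CALL dayspinner closeout[]
RET  1740-12-31
CALL dayspinner markday[d→<last>]
RET  1740-12-31
CALL dayspinner roll[n→-147]
RET  1740-08-06
CALL dayspinner untilx[d→1739-06-02]
RET  -431
CALL dayspinner markday[d→2252-07-10]
RET  2252-07-10
CALL dayspinner markday[d→1712-07-03]
RET  1712-07-03
CALL dayspinner dayname[]
RET  Sunday

Answer: cur=1740-08-06


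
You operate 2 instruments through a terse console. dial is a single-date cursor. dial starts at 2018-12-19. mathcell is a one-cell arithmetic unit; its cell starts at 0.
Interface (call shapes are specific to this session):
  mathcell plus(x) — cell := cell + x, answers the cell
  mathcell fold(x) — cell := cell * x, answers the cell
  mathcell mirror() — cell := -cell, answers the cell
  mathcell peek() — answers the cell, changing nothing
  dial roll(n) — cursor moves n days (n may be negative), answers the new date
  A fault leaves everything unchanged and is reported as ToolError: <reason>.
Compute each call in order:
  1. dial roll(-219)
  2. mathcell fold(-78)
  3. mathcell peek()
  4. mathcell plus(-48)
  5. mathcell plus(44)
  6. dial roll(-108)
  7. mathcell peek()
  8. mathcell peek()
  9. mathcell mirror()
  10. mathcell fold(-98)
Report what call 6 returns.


>> dial roll(n→-219)
<< 2018-05-14
>> mathcell fold(x→-78)
<< 0
>> mathcell peek()
<< 0
>> mathcell plus(x→-48)
<< -48
>> mathcell plus(x→44)
<< -4
>> dial roll(n→-108)
<< 2018-01-26
>> mathcell peek()
<< -4
>> mathcell peek()
<< -4
>> mathcell mirror()
<< 4
>> mathcell fold(x→-98)
<< -392

Answer: 2018-01-26


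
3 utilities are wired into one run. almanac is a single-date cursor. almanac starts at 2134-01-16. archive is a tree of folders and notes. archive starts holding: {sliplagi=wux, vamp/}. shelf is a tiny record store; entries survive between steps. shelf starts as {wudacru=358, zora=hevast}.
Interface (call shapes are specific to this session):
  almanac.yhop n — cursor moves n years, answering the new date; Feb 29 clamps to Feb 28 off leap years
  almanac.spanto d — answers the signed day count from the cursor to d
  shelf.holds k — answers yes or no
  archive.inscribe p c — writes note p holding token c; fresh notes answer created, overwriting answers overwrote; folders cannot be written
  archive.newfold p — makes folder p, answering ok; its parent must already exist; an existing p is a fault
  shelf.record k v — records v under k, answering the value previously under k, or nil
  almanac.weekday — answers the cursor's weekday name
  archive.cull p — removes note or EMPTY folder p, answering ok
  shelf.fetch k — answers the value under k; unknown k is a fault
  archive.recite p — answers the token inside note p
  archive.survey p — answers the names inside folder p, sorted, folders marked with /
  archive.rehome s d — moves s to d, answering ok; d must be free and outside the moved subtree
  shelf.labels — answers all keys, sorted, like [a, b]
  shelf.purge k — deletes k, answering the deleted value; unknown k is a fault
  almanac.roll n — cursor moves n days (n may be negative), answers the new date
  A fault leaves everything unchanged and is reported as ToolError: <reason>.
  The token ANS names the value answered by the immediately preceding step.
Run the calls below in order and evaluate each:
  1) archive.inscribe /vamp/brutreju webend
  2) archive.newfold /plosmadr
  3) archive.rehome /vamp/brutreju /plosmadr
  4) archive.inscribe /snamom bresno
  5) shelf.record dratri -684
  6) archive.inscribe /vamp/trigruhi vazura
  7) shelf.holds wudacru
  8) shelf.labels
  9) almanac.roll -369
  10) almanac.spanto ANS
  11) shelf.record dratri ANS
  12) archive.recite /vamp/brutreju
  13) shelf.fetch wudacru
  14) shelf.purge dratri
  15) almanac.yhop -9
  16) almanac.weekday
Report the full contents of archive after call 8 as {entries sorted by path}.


> archive.inscribe p: /vamp/brutreju c: webend
:: created
> archive.newfold p: /plosmadr
:: ok
> archive.rehome s: /vamp/brutreju d: /plosmadr
:: ToolError: exists
> archive.inscribe p: /snamom c: bresno
:: created
> shelf.record k: dratri v: -684
:: nil
> archive.inscribe p: /vamp/trigruhi c: vazura
:: created
> shelf.holds k: wudacru
:: yes
> shelf.labels
:: [dratri, wudacru, zora]
> almanac.roll n: -369
:: 2133-01-12
> almanac.spanto d: ANS
:: 0
> shelf.record k: dratri v: ANS
:: -684
> archive.recite p: /vamp/brutreju
:: webend
> shelf.fetch k: wudacru
:: 358
> shelf.purge k: dratri
:: 0
> almanac.yhop n: -9
:: 2124-01-12
> almanac.weekday
:: Wednesday

Answer: {plosmadr/, sliplagi=wux, snamom=bresno, vamp/, vamp/brutreju=webend, vamp/trigruhi=vazura}
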